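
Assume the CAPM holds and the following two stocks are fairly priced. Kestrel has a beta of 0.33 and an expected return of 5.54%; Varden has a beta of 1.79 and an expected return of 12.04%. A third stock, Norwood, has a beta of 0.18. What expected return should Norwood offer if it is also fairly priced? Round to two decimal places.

4.87%

MRP (SML slope) = (12.04% − 5.54%) / (1.79 − 0.33) = 6.50% / 1.46 = 4.4521%
R_f (intercept) = 5.54% − 0.33 × 4.4521% = 4.0708%
E(R_Norwood) = R_f + β × MRP = 4.0708% + 0.18 × 4.4521% = 4.87%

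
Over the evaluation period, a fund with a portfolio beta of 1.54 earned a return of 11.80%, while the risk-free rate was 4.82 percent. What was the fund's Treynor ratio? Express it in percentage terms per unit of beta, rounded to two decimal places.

Treynor = (R_P − R_f) / β_P = (11.80% − 4.82%) / 1.5400 = 6.98% / 1.5400 = 4.53%

4.53%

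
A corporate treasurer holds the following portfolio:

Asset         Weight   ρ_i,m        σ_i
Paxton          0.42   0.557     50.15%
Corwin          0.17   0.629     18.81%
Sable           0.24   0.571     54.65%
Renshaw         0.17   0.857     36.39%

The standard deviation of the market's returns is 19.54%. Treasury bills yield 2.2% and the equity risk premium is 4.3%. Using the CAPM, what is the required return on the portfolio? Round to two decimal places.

8.04%

β_Paxton = 0.557 × 50.15% / 19.54% = 1.4296
β_Corwin = 0.629 × 18.81% / 19.54% = 0.6055
β_Sable = 0.571 × 54.65% / 19.54% = 1.5970
β_Renshaw = 0.857 × 36.39% / 19.54% = 1.5960
β_P = Σ w_i β_i = 0.42×1.4296 + 0.17×0.6055 + 0.24×1.5970 + 0.17×1.5960 = 1.3580
E(R_P) = R_f + β_P × MRP = 2.2% + 1.3580 × 4.3% = 8.04%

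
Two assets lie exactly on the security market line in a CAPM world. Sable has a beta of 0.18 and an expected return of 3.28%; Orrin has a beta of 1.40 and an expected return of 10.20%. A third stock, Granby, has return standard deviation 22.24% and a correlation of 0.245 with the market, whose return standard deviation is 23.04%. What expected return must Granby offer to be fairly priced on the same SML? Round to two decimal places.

MRP = (10.20% − 3.28%) / (1.40 − 0.18) = 5.6721%
R_f = 3.28% − 0.18 × 5.6721% = 2.2590%
β_Granby = ρ·σ_i/σ_m = 0.245 × 22.24 / 23.04 = 0.2365
E(R_Granby) = R_f + β × MRP = 2.2590% + 0.2365 × 5.6721% = 3.60%

3.60%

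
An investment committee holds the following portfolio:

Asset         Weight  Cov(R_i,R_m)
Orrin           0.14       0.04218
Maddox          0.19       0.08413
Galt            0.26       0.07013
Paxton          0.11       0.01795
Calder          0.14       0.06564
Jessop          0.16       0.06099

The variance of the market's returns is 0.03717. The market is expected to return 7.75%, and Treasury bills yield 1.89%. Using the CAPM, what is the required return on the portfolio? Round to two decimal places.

11.51%

β_Orrin = 0.04218 / 0.03717 = 1.1348
β_Maddox = 0.08413 / 0.03717 = 2.2634
β_Galt = 0.07013 / 0.03717 = 1.8867
β_Paxton = 0.01795 / 0.03717 = 0.4829
β_Calder = 0.06564 / 0.03717 = 1.7659
β_Jessop = 0.06099 / 0.03717 = 1.6408
β_P = Σ w_i β_i = 0.14×1.1348 + 0.19×2.2634 + 0.26×1.8867 + 0.11×0.4829 + 0.14×1.7659 + 0.16×1.6408 = 1.6423
MRP = 7.75% − 1.89% = 5.86%
E(R_P) = R_f + β_P × MRP = 1.89% + 1.6423 × 5.86% = 11.51%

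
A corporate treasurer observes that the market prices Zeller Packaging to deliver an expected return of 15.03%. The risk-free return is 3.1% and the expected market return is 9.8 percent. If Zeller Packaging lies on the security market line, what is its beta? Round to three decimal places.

MRP = 9.8% − 3.1% = 6.70%
β = (E(R) − R_f) / MRP = (15.03% − 3.1%) / 6.7% = 11.93% / 6.7% = 1.781

1.781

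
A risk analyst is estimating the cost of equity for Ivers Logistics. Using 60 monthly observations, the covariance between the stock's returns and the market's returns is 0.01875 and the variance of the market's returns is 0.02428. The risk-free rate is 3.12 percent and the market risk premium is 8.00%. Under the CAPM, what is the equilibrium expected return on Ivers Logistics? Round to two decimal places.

9.30%

β = Cov(R_i, R_m) / Var(R_m) = 0.01875 / 0.02428 = 0.7722
E(R) = R_f + β × MRP = 3.12% + 0.7722 × 8.00% = 9.30%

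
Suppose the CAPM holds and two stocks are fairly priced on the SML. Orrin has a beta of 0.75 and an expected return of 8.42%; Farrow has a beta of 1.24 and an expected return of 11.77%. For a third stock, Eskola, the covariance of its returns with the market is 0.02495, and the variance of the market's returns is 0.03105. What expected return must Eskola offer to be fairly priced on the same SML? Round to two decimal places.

8.79%

MRP = (11.77% − 8.42%) / (1.24 − 0.75) = 6.8367%
R_f = 8.42% − 0.75 × 6.8367% = 3.2925%
β_Eskola = Cov / Var(R_m) = 0.02495 / 0.03105 = 0.8035
E(R_Eskola) = R_f + β × MRP = 3.2925% + 0.8035 × 6.8367% = 8.79%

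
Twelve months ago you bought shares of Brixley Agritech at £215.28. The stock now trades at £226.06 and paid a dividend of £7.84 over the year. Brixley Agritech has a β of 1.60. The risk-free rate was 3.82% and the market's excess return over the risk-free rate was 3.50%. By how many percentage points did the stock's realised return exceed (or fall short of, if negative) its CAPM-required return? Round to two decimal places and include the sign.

-0.77%

Realised HPR = (P1 + D1 − P0) / P0 = (226.06 + 7.84 − 215.28) / 215.28 = 18.62 / 215.28 = 8.6492%
CAPM required = R_f + β·MRP = 3.82% + 1.60 × 3.50% = 9.4200%
α = realised − required = 8.6492% − 9.4200% = -0.77%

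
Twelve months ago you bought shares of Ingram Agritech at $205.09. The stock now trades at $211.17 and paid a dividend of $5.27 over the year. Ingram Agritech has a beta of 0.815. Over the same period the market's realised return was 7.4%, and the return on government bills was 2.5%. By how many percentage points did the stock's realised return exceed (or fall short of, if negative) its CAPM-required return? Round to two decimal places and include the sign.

-0.96%

Realised HPR = (P1 + D1 − P0) / P0 = (211.17 + 5.27 − 205.09) / 205.09 = 11.35 / 205.09 = 5.5342%
MRP = 7.4% − 2.5% = 4.90%
CAPM required = R_f + β·MRP = 2.5% + 0.815 × 4.9% = 6.4935%
α = realised − required = 5.5342% − 6.4935% = -0.96%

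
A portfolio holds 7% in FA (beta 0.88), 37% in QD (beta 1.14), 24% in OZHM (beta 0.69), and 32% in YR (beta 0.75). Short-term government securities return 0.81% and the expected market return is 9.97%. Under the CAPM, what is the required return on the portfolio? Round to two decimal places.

β_P = Σ w_i β_i = 0.07×0.88 + 0.37×1.14 + 0.24×0.69 + 0.32×0.75 = 0.8890
MRP = 9.97% − 0.81% = 9.16%
E(R_P) = R_f + β_P × MRP = 0.81% + 0.8890 × 9.16% = 8.95%

8.95%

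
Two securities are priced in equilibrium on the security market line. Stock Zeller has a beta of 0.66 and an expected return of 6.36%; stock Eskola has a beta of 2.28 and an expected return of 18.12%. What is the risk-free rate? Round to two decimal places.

1.57%

Both satisfy E(R) = R_f + β·MRP, so the slope of the SML is
MRP = (18.12% − 6.36%) / (2.28 − 0.66) = 11.76% / 1.62 = 7.2593%
R_f = E(R_Zeller) − β_Zeller·MRP = 6.36% − 0.66 × 7.2593% = 1.5689%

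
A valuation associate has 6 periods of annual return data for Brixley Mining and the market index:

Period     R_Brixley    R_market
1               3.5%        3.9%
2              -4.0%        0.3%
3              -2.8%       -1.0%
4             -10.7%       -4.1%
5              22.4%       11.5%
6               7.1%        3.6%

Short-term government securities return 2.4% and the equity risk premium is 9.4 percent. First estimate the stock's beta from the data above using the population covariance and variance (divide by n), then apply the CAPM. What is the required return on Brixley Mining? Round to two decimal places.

Mean R_i = (3.5 − 4.0 − 2.8 − 10.7 + 22.4 + 7.1) / 6 = 2.5833%
Mean R_m = (3.9 + 0.3 − 1.0 − 4.1 + 11.5 + 3.6) / 6 = 2.3667%
Σ(R_i − R̄_i)(R_m − R̄_m) = 305.5967  ⇒  Cov = 305.5967 / 6 = 50.9328
Σ(R_m − R̄_m)² = 144.7133  ⇒  Var(R_m) = 144.7133 / 6 = 24.1189
β = Cov / Var(R_m) = 50.9328 / 24.1189 = 2.1117
E(R) = R_f + β × MRP = 2.4% + 2.1117 × 9.4% = 22.25%

22.25%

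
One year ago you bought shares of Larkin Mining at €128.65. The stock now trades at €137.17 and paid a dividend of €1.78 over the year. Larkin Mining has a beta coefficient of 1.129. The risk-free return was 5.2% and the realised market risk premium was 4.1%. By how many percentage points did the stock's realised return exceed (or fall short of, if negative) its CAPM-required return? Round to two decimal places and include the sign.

-1.82%

Realised HPR = (P1 + D1 − P0) / P0 = (137.17 + 1.78 − 128.65) / 128.65 = 10.30 / 128.65 = 8.0062%
CAPM required = R_f + β·MRP = 5.2% + 1.129 × 4.1% = 9.8289%
α = realised − required = 8.0062% − 9.8289% = -1.82%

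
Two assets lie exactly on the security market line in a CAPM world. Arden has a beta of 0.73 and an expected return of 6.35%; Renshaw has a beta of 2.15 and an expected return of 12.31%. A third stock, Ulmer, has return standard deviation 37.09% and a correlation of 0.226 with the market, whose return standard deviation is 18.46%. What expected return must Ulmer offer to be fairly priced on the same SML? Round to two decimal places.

5.19%

MRP = (12.31% − 6.35%) / (2.15 − 0.73) = 4.1972%
R_f = 6.35% − 0.73 × 4.1972% = 3.2860%
β_Ulmer = ρ·σ_i/σ_m = 0.226 × 37.09 / 18.46 = 0.4541
E(R_Ulmer) = R_f + β × MRP = 3.2860% + 0.4541 × 4.1972% = 5.19%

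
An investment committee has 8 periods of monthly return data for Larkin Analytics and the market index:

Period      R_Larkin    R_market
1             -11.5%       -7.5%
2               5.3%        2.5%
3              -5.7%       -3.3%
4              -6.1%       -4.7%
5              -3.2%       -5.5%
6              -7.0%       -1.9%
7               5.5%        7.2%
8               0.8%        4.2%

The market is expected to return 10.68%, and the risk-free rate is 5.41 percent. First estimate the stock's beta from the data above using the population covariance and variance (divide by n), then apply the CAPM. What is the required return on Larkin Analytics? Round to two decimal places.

10.89%

Mean R_i = (-11.5 + 5.3 − 5.7 − 6.1 − 3.2 − 7.0 + 5.5 + 0.8) / 8 = -2.7375%
Mean R_m = (-7.5 + 2.5 − 3.3 − 4.7 − 5.5 − 1.9 + 7.2 + 4.2) / 8 = -1.1250%
Σ(R_i − R̄_i)(R_m − R̄_m) = 196.2025  ⇒  Cov = 196.2025 / 8 = 24.5253
Σ(R_m − R̄_m)² = 188.6950  ⇒  Var(R_m) = 188.6950 / 8 = 23.5869
β = Cov / Var(R_m) = 24.5253 / 23.5869 = 1.0398
MRP = 10.68% − 5.41% = 5.27%
E(R) = R_f + β × MRP = 5.41% + 1.0398 × 5.27% = 10.89%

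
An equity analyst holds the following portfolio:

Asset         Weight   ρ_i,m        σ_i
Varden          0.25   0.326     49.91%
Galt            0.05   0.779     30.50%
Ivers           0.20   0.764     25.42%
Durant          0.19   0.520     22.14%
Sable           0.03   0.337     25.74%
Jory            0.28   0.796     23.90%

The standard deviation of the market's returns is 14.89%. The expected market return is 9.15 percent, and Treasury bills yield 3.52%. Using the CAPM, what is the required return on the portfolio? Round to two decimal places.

9.92%

β_Varden = 0.326 × 49.91% / 14.89% = 1.0927
β_Galt = 0.779 × 30.50% / 14.89% = 1.5957
β_Ivers = 0.764 × 25.42% / 14.89% = 1.3043
β_Durant = 0.520 × 22.14% / 14.89% = 0.7732
β_Sable = 0.337 × 25.74% / 14.89% = 0.5826
β_Jory = 0.796 × 23.90% / 14.89% = 1.2777
β_P = Σ w_i β_i = 0.25×1.0927 + 0.05×1.5957 + 0.20×1.3043 + 0.19×0.7732 + 0.03×0.5826 + 0.28×1.2777 = 1.1360
MRP = 9.15% − 3.52% = 5.63%
E(R_P) = R_f + β_P × MRP = 3.52% + 1.1360 × 5.63% = 9.92%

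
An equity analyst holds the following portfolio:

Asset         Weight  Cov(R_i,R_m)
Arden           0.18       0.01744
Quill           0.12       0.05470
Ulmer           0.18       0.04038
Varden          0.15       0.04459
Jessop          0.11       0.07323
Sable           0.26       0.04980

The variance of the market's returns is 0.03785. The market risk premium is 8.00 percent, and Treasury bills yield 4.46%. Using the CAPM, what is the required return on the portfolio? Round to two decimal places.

β_Arden = 0.01744 / 0.03785 = 0.4608
β_Quill = 0.05470 / 0.03785 = 1.4452
β_Ulmer = 0.04038 / 0.03785 = 1.0668
β_Varden = 0.04459 / 0.03785 = 1.1781
β_Jessop = 0.07323 / 0.03785 = 1.9347
β_Sable = 0.04980 / 0.03785 = 1.3157
β_P = Σ w_i β_i = 0.18×0.4608 + 0.12×1.4452 + 0.18×1.0668 + 0.15×1.1781 + 0.11×1.9347 + 0.26×1.3157 = 1.1800
E(R_P) = R_f + β_P × MRP = 4.46% + 1.1800 × 8.00% = 13.90%

13.90%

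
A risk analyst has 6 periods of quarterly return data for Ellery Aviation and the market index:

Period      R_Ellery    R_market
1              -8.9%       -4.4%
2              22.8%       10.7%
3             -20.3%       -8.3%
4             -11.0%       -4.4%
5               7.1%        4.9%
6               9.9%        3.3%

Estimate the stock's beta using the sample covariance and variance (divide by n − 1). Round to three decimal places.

2.213

Mean R_i = (-8.9 + 22.8 − 20.3 − 11.0 + 7.1 + 9.9) / 6 = -0.0667%
Mean R_m = (-4.4 + 10.7 − 8.3 − 4.4 + 4.9 + 3.3) / 6 = 0.3000%
Σ(R_i − R̄_i)(R_m − R̄_m) = 567.5900  ⇒  Cov = 567.5900 / 5 = 113.5180
Σ(R_m − R̄_m)² = 256.4600  ⇒  Var(R_m) = 256.4600 / 5 = 51.2920
β = Cov / Var(R_m) = 113.5180 / 51.2920 = 2.2132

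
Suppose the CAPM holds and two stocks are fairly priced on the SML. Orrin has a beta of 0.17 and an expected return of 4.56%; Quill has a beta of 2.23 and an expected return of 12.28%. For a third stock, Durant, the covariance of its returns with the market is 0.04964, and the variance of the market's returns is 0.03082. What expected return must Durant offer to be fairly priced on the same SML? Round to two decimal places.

9.96%

MRP = (12.28% − 4.56%) / (2.23 − 0.17) = 3.7476%
R_f = 4.56% − 0.17 × 3.7476% = 3.9229%
β_Durant = Cov / Var(R_m) = 0.04964 / 0.03082 = 1.6106
E(R_Durant) = R_f + β × MRP = 3.9229% + 1.6106 × 3.7476% = 9.96%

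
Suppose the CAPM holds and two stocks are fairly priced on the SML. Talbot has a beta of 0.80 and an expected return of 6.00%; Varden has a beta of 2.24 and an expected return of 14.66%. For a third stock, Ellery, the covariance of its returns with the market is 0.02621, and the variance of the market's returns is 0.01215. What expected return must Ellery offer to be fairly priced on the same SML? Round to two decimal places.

14.16%

MRP = (14.66% − 6.00%) / (2.24 − 0.80) = 6.0139%
R_f = 6.00% − 0.80 × 6.0139% = 1.1889%
β_Ellery = Cov / Var(R_m) = 0.02621 / 0.01215 = 2.1572
E(R_Ellery) = R_f + β × MRP = 1.1889% + 2.1572 × 6.0139% = 14.16%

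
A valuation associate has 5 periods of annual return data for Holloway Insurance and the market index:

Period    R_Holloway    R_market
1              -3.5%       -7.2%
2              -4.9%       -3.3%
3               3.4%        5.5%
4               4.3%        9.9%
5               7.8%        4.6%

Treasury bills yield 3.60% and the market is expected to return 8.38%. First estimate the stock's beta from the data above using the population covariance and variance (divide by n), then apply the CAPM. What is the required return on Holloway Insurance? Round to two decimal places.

6.68%

Mean R_i = (-3.5 − 4.9 + 3.4 + 4.3 + 7.8) / 5 = 1.4200%
Mean R_m = (-7.2 − 3.3 + 5.5 + 9.9 + 4.6) / 5 = 1.9000%
Σ(R_i − R̄_i)(R_m − R̄_m) = 125.0300  ⇒  Cov = 125.0300 / 5 = 25.0060
Σ(R_m − R̄_m)² = 194.1000  ⇒  Var(R_m) = 194.1000 / 5 = 38.8200
β = Cov / Var(R_m) = 25.0060 / 38.8200 = 0.6442
MRP = 8.38% − 3.60% = 4.78%
E(R) = R_f + β × MRP = 3.60% + 0.6442 × 4.78% = 6.68%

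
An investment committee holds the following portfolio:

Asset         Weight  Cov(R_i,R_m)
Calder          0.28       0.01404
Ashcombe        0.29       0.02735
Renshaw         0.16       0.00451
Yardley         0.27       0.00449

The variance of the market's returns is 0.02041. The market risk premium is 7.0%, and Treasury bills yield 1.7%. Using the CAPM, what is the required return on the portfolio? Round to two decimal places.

6.43%

β_Calder = 0.01404 / 0.02041 = 0.6879
β_Ashcombe = 0.02735 / 0.02041 = 1.3400
β_Renshaw = 0.00451 / 0.02041 = 0.2210
β_Yardley = 0.00449 / 0.02041 = 0.2200
β_P = Σ w_i β_i = 0.28×0.6879 + 0.29×1.3400 + 0.16×0.2210 + 0.27×0.2200 = 0.6760
E(R_P) = R_f + β_P × MRP = 1.7% + 0.6760 × 7.0% = 6.43%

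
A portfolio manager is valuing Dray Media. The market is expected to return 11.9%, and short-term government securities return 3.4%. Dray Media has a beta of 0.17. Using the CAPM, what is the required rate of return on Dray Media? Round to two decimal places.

4.85%

Market risk premium = E(R_m) − R_f = 11.9% − 3.4% = 8.50%
E(R) = R_f + β × MRP = 3.4% + 0.17 × 8.5% = 4.85%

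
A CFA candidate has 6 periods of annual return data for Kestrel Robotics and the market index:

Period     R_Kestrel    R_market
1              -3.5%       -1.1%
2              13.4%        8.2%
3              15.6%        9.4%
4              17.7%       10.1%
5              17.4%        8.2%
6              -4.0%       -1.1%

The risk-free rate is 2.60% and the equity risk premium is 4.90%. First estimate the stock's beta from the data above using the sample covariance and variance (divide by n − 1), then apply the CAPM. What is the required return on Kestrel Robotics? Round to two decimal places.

12.13%

Mean R_i = (-3.5 + 13.4 + 15.6 + 17.7 + 17.4 − 4.0) / 6 = 9.4333%
Mean R_m = (-1.1 + 8.2 + 9.4 + 10.1 + 8.2 − 1.1) / 6 = 5.6167%
Σ(R_i − R̄_i)(R_m − R̄_m) = 268.3167  ⇒  Cov = 268.3167 / 5 = 53.6633
Σ(R_m − R̄_m)² = 137.9883  ⇒  Var(R_m) = 137.9883 / 5 = 27.5977
β = Cov / Var(R_m) = 53.6633 / 27.5977 = 1.9445
E(R) = R_f + β × MRP = 2.60% + 1.9445 × 4.90% = 12.13%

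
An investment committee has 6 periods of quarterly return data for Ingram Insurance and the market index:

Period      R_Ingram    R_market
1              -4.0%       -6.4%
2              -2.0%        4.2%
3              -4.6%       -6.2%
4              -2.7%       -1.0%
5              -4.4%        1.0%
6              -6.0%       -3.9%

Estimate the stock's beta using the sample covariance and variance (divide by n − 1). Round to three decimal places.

Mean R_i = (-4.0 − 2.0 − 4.6 − 2.7 − 4.4 − 6.0) / 6 = -3.9500%
Mean R_m = (-6.4 + 4.2 − 6.2 − 1.0 + 1.0 − 3.9) / 6 = -2.0500%
Σ(R_i − R̄_i)(R_m − R̄_m) = 18.8350  ⇒  Cov = 18.8350 / 5 = 3.7670
Σ(R_m − R̄_m)² = 89.0350  ⇒  Var(R_m) = 89.0350 / 5 = 17.8070
β = Cov / Var(R_m) = 3.7670 / 17.8070 = 0.2115

0.212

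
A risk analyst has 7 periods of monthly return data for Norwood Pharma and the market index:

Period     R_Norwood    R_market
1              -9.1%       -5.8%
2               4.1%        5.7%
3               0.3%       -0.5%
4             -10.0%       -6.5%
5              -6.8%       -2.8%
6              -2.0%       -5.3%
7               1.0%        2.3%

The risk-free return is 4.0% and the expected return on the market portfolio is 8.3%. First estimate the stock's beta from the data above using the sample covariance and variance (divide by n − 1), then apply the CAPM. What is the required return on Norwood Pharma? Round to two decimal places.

8.48%

Mean R_i = (-9.1 + 4.1 + 0.3 − 10.0 − 6.8 − 2.0 + 1.0) / 7 = -3.2143%
Mean R_m = (-5.8 + 5.7 − 0.5 − 6.5 − 2.8 − 5.3 + 2.3) / 7 = -1.8429%
Σ(R_i − R̄_i)(R_m − R̄_m) = 131.4757  ⇒  Cov = 131.4757 / 6 = 21.9126
Σ(R_m − R̄_m)² = 126.0771  ⇒  Var(R_m) = 126.0771 / 6 = 21.0129
β = Cov / Var(R_m) = 21.9126 / 21.0129 = 1.0428
MRP = 8.3% − 4.0% = 4.30%
E(R) = R_f + β × MRP = 4.0% + 1.0428 × 4.3% = 8.48%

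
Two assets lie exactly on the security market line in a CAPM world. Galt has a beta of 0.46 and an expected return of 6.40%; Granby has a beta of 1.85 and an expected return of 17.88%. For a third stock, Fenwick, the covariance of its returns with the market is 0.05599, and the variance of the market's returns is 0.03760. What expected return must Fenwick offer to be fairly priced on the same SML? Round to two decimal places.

MRP = (17.88% − 6.40%) / (1.85 − 0.46) = 8.2590%
R_f = 6.40% − 0.46 × 8.2590% = 2.6009%
β_Fenwick = Cov / Var(R_m) = 0.05599 / 0.03760 = 1.4891
E(R_Fenwick) = R_f + β × MRP = 2.6009% + 1.4891 × 8.2590% = 14.90%

14.90%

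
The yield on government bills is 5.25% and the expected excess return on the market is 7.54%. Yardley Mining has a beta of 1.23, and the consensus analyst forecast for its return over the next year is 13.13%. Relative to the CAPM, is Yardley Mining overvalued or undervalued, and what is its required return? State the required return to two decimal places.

Overvalued; required return 14.52%

Required return = R_f + β·MRP = 5.25% + 1.23 × 7.54% = 14.52%
Forecast 13.13% < required 14.52% → the stock plots below the SML → overvalued.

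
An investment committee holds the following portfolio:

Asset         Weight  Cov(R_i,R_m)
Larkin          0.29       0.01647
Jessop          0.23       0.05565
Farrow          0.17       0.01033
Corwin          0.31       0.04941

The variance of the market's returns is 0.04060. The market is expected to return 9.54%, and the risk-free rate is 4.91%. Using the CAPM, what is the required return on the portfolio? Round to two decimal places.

β_Larkin = 0.01647 / 0.04060 = 0.4057
β_Jessop = 0.05565 / 0.04060 = 1.3707
β_Farrow = 0.01033 / 0.04060 = 0.2544
β_Corwin = 0.04941 / 0.04060 = 1.2170
β_P = Σ w_i β_i = 0.29×0.4057 + 0.23×1.3707 + 0.17×0.2544 + 0.31×1.2170 = 0.8534
MRP = 9.54% − 4.91% = 4.63%
E(R_P) = R_f + β_P × MRP = 4.91% + 0.8534 × 4.63% = 8.86%

8.86%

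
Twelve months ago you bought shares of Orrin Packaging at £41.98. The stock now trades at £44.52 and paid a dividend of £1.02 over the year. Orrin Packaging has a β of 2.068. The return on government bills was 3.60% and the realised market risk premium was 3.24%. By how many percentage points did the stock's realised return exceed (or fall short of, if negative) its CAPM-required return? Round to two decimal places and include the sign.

Realised HPR = (P1 + D1 − P0) / P0 = (44.52 + 1.02 − 41.98) / 41.98 = 3.56 / 41.98 = 8.4802%
CAPM required = R_f + β·MRP = 3.60% + 2.068 × 3.24% = 10.30032%
α = realised − required = 8.4802% − 10.30032% = -1.82%

-1.82%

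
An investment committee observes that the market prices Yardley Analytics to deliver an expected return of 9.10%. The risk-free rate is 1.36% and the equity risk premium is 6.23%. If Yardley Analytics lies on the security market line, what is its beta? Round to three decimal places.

β = (E(R) − R_f) / MRP = (9.10% − 1.36%) / 6.23% = 7.74% / 6.23% = 1.242

1.242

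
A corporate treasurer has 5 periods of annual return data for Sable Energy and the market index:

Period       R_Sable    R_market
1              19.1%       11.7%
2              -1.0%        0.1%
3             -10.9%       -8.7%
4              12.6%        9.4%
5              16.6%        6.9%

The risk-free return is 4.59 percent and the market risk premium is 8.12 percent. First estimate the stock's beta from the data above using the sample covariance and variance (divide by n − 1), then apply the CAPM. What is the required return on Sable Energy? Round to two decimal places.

Mean R_i = (19.1 − 1.0 − 10.9 + 12.6 + 16.6) / 5 = 7.2800%
Mean R_m = (11.7 + 0.1 − 8.7 + 9.4 + 6.9) / 5 = 3.8800%
Σ(R_i − R̄_i)(R_m − R̄_m) = 409.9480  ⇒  Cov = 409.9480 / 4 = 102.4870
Σ(R_m − R̄_m)² = 273.2880  ⇒  Var(R_m) = 273.2880 / 4 = 68.3220
β = Cov / Var(R_m) = 102.4870 / 68.3220 = 1.5001
E(R) = R_f + β × MRP = 4.59% + 1.5001 × 8.12% = 16.77%

16.77%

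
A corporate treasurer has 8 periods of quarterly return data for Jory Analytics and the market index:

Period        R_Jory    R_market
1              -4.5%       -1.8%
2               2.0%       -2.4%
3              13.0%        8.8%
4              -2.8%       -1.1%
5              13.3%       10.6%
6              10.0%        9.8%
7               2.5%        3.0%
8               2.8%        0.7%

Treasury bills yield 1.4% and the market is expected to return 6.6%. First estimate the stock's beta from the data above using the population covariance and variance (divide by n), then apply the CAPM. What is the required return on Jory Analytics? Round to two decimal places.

7.43%

Mean R_i = (-4.5 + 2.0 + 13.0 − 2.8 + 13.3 + 10.0 + 2.5 + 2.8) / 8 = 4.5375%
Mean R_m = (-1.8 − 2.4 + 8.8 − 1.1 + 10.6 + 9.8 + 3.0 + 0.7) / 8 = 3.4500%
Σ(R_i − R̄_i)(R_m − R̄_m) = 243.9850  ⇒  Cov = 243.9850 / 8 = 30.4981
Σ(R_m − R̄_m)² = 210.3200  ⇒  Var(R_m) = 210.3200 / 8 = 26.2900
β = Cov / Var(R_m) = 30.4981 / 26.2900 = 1.1601
MRP = 6.6% − 1.4% = 5.20%
E(R) = R_f + β × MRP = 1.4% + 1.1601 × 5.2% = 7.43%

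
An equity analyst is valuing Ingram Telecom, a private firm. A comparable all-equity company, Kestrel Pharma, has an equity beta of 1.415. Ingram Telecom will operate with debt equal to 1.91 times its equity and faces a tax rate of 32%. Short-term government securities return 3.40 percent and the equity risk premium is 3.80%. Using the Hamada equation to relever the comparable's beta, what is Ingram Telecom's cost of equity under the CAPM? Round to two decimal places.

β_L = β_U × [1 + (1 − t)(D/E)] = 1.415 × [1 + (1 − 0.32) × 1.91]
    = 1.415 × [1 + 0.68 × 1.91] = 1.415 × 2.2988 = 3.2528
E(R) = R_f + β_L × MRP = 3.40% + 3.2528 × 3.80% = 15.76%

15.76%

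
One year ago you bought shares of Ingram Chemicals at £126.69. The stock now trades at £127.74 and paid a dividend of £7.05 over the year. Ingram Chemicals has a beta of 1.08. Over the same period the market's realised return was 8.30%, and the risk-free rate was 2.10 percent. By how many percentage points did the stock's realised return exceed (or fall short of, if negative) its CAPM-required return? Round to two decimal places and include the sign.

Realised HPR = (P1 + D1 − P0) / P0 = (127.74 + 7.05 − 126.69) / 126.69 = 8.10 / 126.69 = 6.3936%
MRP = 8.30% − 2.10% = 6.20%
CAPM required = R_f + β·MRP = 2.10% + 1.08 × 6.20% = 8.7960%
α = realised − required = 6.3936% − 8.7960% = -2.40%

-2.40%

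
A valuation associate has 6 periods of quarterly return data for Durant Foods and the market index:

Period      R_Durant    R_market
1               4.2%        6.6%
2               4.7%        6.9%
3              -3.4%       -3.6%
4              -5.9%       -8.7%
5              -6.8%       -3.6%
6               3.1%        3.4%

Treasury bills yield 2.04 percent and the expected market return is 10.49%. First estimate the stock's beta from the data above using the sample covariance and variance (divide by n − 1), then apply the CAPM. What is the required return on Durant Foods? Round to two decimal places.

8.64%

Mean R_i = (4.2 + 4.7 − 3.4 − 5.9 − 6.8 + 3.1) / 6 = -0.6833%
Mean R_m = (6.6 + 6.9 − 3.6 − 8.7 − 3.6 + 3.4) / 6 = 0.1667%
Σ(R_i − R̄_i)(R_m − R̄_m) = 159.4233  ⇒  Cov = 159.4233 / 5 = 31.8847
Σ(R_m − R̄_m)² = 204.1733  ⇒  Var(R_m) = 204.1733 / 5 = 40.8347
β = Cov / Var(R_m) = 31.8847 / 40.8347 = 0.7808
MRP = 10.49% − 2.04% = 8.45%
E(R) = R_f + β × MRP = 2.04% + 0.7808 × 8.45% = 8.64%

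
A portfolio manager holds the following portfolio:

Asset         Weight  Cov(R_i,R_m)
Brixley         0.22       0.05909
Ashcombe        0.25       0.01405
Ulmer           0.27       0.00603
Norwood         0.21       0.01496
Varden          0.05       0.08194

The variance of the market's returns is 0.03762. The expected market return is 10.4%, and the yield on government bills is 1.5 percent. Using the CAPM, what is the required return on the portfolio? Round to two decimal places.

β_Brixley = 0.05909 / 0.03762 = 1.5707
β_Ashcombe = 0.01405 / 0.03762 = 0.3735
β_Ulmer = 0.00603 / 0.03762 = 0.1603
β_Norwood = 0.01496 / 0.03762 = 0.3977
β_Varden = 0.08194 / 0.03762 = 2.1781
β_P = Σ w_i β_i = 0.22×1.5707 + 0.25×0.3735 + 0.27×0.1603 + 0.21×0.3977 + 0.05×2.1781 = 0.6746
MRP = 10.4% − 1.5% = 8.90%
E(R_P) = R_f + β_P × MRP = 1.5% + 0.6746 × 8.9% = 7.50%

7.50%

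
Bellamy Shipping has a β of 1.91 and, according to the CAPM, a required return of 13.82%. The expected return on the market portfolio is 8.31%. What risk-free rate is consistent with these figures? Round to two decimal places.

E(R) = R_f + β(E(R_m) − R_f) = R_f(1 − β) + β·E(R_m)
13.82% = R_f × (1 − 1.91) + 1.91 × 8.31%
13.82% = R_f × -0.91 + 15.8721%
R_f = (13.82% − 15.8721%) / -0.91 = 2.26%

2.26%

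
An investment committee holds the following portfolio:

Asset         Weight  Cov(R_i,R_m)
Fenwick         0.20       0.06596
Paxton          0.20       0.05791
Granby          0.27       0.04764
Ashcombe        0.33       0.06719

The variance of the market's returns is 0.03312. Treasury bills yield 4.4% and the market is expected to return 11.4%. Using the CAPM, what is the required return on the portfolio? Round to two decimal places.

β_Fenwick = 0.06596 / 0.03312 = 1.9915
β_Paxton = 0.05791 / 0.03312 = 1.7485
β_Granby = 0.04764 / 0.03312 = 1.4384
β_Ashcombe = 0.06719 / 0.03312 = 2.0287
β_P = Σ w_i β_i = 0.20×1.9915 + 0.20×1.7485 + 0.27×1.4384 + 0.33×2.0287 = 1.8058
MRP = 11.4% − 4.4% = 7.00%
E(R_P) = R_f + β_P × MRP = 4.4% + 1.8058 × 7.0% = 17.04%

17.04%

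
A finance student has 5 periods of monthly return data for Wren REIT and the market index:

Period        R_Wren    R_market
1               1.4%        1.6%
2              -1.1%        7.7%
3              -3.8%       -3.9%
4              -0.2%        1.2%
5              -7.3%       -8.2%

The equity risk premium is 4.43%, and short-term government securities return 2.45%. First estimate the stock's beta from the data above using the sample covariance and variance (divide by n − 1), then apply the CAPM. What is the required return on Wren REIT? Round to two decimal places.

4.42%

Mean R_i = (1.4 − 1.1 − 3.8 − 0.2 − 7.3) / 5 = -2.2000%
Mean R_m = (1.6 + 7.7 − 3.9 + 1.2 − 8.2) / 5 = -0.3200%
Σ(R_i − R̄_i)(R_m − R̄_m) = 64.6900  ⇒  Cov = 64.6900 / 4 = 16.1725
Σ(R_m − R̄_m)² = 145.2280  ⇒  Var(R_m) = 145.2280 / 4 = 36.3070
β = Cov / Var(R_m) = 16.1725 / 36.3070 = 0.4454
E(R) = R_f + β × MRP = 2.45% + 0.4454 × 4.43% = 4.42%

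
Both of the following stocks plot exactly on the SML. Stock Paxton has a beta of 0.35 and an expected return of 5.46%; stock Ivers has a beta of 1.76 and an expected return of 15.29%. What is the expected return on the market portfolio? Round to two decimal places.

9.99%

Both satisfy E(R) = R_f + β·MRP, so the slope of the SML is
MRP = (15.29% − 5.46%) / (1.76 − 0.35) = 9.83% / 1.41 = 6.9716%
R_f = E(R_Paxton) − β_Paxton·MRP = 5.46% − 0.35 × 6.9716% = 3.0199%
E(R_m) = R_f + MRP = 3.0199% + 6.9716% = 9.99%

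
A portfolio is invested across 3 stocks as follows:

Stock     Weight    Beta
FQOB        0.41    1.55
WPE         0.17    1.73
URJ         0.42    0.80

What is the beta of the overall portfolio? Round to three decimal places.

β_P = Σ w_i β_i = 0.41×1.55 + 0.17×1.73 + 0.42×0.80 = 1.2656

1.266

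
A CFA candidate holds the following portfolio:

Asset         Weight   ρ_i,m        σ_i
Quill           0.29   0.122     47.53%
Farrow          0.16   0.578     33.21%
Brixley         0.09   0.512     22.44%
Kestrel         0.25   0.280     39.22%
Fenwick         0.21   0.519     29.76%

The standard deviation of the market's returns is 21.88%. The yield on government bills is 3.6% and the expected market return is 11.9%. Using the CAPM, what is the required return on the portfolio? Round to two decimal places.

β_Quill = 0.122 × 47.53% / 21.88% = 0.2650
β_Farrow = 0.578 × 33.21% / 21.88% = 0.8773
β_Brixley = 0.512 × 22.44% / 21.88% = 0.5251
β_Kestrel = 0.280 × 39.22% / 21.88% = 0.5019
β_Fenwick = 0.519 × 29.76% / 21.88% = 0.7059
β_P = Σ w_i β_i = 0.29×0.2650 + 0.16×0.8773 + 0.09×0.5251 + 0.25×0.5019 + 0.21×0.7059 = 0.5382
MRP = 11.9% − 3.6% = 8.30%
E(R_P) = R_f + β_P × MRP = 3.6% + 0.5382 × 8.3% = 8.07%

8.07%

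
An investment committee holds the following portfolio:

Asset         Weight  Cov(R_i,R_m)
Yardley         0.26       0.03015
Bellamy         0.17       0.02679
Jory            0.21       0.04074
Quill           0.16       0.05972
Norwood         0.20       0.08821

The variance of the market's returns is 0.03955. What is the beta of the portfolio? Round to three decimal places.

β_Yardley = 0.03015 / 0.03955 = 0.7623
β_Bellamy = 0.02679 / 0.03955 = 0.6774
β_Jory = 0.04074 / 0.03955 = 1.0301
β_Quill = 0.05972 / 0.03955 = 1.5100
β_Norwood = 0.08821 / 0.03955 = 2.2303
β_P = Σ w_i β_i = 0.26×0.7623 + 0.17×0.6774 + 0.21×1.0301 + 0.16×1.5100 + 0.20×2.2303 = 1.2173

1.217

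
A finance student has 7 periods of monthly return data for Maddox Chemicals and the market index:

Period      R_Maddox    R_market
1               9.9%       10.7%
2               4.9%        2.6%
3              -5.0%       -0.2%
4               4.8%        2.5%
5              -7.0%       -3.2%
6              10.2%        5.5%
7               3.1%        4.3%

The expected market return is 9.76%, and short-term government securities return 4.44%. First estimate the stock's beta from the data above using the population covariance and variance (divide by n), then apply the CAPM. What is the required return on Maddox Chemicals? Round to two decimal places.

Mean R_i = (9.9 + 4.9 − 5.0 + 4.8 − 7.0 + 10.2 + 3.1) / 7 = 2.9857%
Mean R_m = (10.7 + 2.6 − 0.2 + 2.5 − 3.2 + 5.5 + 4.3) / 7 = 3.1714%
Σ(R_i − R̄_i)(R_m − R̄_m) = 157.2171  ⇒  Cov = 157.2171 / 7 = 22.4596
Σ(R_m − R̄_m)² = 116.1143  ⇒  Var(R_m) = 116.1143 / 7 = 16.5878
β = Cov / Var(R_m) = 22.4596 / 16.5878 = 1.3540
MRP = 9.76% − 4.44% = 5.32%
E(R) = R_f + β × MRP = 4.44% + 1.3540 × 5.32% = 11.64%

11.64%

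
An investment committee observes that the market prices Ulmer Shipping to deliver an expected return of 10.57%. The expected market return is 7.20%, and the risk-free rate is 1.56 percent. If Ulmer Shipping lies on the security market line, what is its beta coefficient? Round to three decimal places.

1.598

MRP = 7.20% − 1.56% = 5.64%
β = (E(R) − R_f) / MRP = (10.57% − 1.56%) / 5.64% = 9.01% / 5.64% = 1.598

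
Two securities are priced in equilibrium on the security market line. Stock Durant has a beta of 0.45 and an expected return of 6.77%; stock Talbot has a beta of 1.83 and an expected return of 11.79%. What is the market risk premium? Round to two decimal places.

3.64%

Both satisfy E(R) = R_f + β·MRP, so the slope of the SML is
MRP = (11.79% − 6.77%) / (1.83 − 0.45) = 5.02% / 1.38 = 3.6377%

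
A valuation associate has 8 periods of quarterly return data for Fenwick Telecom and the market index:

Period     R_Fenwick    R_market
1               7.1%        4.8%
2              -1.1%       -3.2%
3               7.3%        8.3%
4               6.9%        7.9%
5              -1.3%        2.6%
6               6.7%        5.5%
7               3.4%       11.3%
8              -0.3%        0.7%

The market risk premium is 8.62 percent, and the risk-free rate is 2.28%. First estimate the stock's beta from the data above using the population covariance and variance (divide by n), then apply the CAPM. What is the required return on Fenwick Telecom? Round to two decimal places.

7.35%

Mean R_i = (7.1 − 1.1 + 7.3 + 6.9 − 1.3 + 6.7 + 3.4 − 0.3) / 8 = 3.5875%
Mean R_m = (4.8 − 3.2 + 8.3 + 7.9 + 2.6 + 5.5 + 11.3 + 0.7) / 8 = 4.7375%
Σ(R_i − R̄_i)(R_m − R̄_m) = 88.4138  ⇒  Cov = 88.4138 / 8 = 11.0517
Σ(R_m − R̄_m)² = 150.2188  ⇒  Var(R_m) = 150.2188 / 8 = 18.7774
β = Cov / Var(R_m) = 11.0517 / 18.7774 = 0.5886
E(R) = R_f + β × MRP = 2.28% + 0.5886 × 8.62% = 7.35%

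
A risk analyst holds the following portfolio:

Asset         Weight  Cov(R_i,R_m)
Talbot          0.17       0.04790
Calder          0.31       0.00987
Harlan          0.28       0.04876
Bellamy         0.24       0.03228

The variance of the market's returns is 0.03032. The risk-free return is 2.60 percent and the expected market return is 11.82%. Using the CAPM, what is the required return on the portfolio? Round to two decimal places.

12.51%

β_Talbot = 0.04790 / 0.03032 = 1.5798
β_Calder = 0.00987 / 0.03032 = 0.3255
β_Harlan = 0.04876 / 0.03032 = 1.6082
β_Bellamy = 0.03228 / 0.03032 = 1.0646
β_P = Σ w_i β_i = 0.17×1.5798 + 0.31×0.3255 + 0.28×1.6082 + 0.24×1.0646 = 1.0753
MRP = 11.82% − 2.60% = 9.22%
E(R_P) = R_f + β_P × MRP = 2.60% + 1.0753 × 9.22% = 12.51%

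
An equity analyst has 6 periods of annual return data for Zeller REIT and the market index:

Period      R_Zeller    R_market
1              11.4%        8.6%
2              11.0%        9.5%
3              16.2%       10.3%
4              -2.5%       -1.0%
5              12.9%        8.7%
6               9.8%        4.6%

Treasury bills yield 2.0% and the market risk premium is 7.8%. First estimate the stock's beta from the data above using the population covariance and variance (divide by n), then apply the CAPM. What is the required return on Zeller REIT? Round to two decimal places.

Mean R_i = (11.4 + 11.0 + 16.2 − 2.5 + 12.9 + 9.8) / 6 = 9.8000%
Mean R_m = (8.6 + 9.5 + 10.3 − 1.0 + 8.7 + 4.6) / 6 = 6.7833%
Σ(R_i − R̄_i)(R_m − R̄_m) = 130.3500  ⇒  Cov = 130.3500 / 6 = 21.7250
Σ(R_m − R̄_m)² = 92.0683  ⇒  Var(R_m) = 92.0683 / 6 = 15.3447
β = Cov / Var(R_m) = 21.7250 / 15.3447 = 1.4158
E(R) = R_f + β × MRP = 2.0% + 1.4158 × 7.8% = 13.04%

13.04%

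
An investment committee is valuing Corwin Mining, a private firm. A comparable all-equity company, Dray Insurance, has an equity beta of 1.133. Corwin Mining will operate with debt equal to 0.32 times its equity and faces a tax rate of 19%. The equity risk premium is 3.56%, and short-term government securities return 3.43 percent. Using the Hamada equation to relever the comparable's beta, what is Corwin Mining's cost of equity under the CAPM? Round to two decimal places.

8.51%

β_L = β_U × [1 + (1 − t)(D/E)] = 1.133 × [1 + (1 − 0.19) × 0.32]
    = 1.133 × [1 + 0.81 × 0.32] = 1.133 × 1.2592 = 1.4267
E(R) = R_f + β_L × MRP = 3.43% + 1.4267 × 3.56% = 8.51%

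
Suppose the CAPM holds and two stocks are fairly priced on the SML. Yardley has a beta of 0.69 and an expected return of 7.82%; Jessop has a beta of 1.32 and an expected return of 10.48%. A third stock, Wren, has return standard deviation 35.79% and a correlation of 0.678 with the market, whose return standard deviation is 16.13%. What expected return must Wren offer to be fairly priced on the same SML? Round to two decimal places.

MRP = (10.48% − 7.82%) / (1.32 − 0.69) = 4.2222%
R_f = 7.82% − 0.69 × 4.2222% = 4.9067%
β_Wren = ρ·σ_i/σ_m = 0.678 × 35.79 / 16.13 = 1.5044
E(R_Wren) = R_f + β × MRP = 4.9067% + 1.5044 × 4.2222% = 11.26%

11.26%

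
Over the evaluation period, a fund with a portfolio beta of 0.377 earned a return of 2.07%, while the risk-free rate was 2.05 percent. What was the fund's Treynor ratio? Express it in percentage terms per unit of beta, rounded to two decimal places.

0.05%

Treynor = (R_P − R_f) / β_P = (2.07% − 2.05%) / 0.3770 = 0.02% / 0.3770 = 0.05%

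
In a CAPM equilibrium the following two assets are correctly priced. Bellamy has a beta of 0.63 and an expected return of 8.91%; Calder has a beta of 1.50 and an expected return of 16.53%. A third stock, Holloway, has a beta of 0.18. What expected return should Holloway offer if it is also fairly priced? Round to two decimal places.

MRP (SML slope) = (16.53% − 8.91%) / (1.50 − 0.63) = 7.62% / 0.87 = 8.7586%
R_f (intercept) = 8.91% − 0.63 × 8.7586% = 3.3921%
E(R_Holloway) = R_f + β × MRP = 3.3921% + 0.18 × 8.7586% = 4.97%

4.97%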